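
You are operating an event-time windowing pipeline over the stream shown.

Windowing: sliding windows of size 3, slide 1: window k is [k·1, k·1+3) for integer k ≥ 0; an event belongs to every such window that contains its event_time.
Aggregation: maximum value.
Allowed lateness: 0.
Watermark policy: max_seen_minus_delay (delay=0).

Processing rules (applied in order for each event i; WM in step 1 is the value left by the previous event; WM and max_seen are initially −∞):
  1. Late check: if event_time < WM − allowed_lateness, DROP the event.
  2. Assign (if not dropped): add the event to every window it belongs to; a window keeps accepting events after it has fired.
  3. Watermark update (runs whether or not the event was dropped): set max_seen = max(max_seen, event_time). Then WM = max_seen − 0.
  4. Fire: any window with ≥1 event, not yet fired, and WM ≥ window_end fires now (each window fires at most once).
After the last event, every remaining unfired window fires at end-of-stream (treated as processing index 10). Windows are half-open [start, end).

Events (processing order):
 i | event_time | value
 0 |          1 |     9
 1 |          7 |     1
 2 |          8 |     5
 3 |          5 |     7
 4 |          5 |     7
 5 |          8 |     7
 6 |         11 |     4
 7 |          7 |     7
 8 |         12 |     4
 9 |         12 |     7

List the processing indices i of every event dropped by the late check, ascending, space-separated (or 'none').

3 4 7

i=0 t=1 v=9: → [1,4),[0,3); WM=1
i=1 t=7 v=1: → [7,10),[6,9),[5,8); WM=7; [0,3) fires=9 [1,4) fires=9
i=2 t=8 v=5: → [8,11),[7,10),[6,9); WM=8; [5,8) fires=1
i=3 t=5 v=7: DROP (t<8-0); WM=8
i=4 t=5 v=7: DROP (t<8-0); WM=8
i=5 t=8 v=7: → [8,11),[7,10),[6,9); WM=8
i=6 t=11 v=4: → [11,14),[10,13),[9,12); WM=11; [6,9) fires=7 [7,10) fires=7 [8,11) fires=7
i=7 t=7 v=7: DROP (t<11-0); WM=11
i=8 t=12 v=4: → [12,15),[11,14),[10,13); WM=12; [9,12) fires=4
i=9 t=12 v=7: → [12,15),[11,14),[10,13); WM=12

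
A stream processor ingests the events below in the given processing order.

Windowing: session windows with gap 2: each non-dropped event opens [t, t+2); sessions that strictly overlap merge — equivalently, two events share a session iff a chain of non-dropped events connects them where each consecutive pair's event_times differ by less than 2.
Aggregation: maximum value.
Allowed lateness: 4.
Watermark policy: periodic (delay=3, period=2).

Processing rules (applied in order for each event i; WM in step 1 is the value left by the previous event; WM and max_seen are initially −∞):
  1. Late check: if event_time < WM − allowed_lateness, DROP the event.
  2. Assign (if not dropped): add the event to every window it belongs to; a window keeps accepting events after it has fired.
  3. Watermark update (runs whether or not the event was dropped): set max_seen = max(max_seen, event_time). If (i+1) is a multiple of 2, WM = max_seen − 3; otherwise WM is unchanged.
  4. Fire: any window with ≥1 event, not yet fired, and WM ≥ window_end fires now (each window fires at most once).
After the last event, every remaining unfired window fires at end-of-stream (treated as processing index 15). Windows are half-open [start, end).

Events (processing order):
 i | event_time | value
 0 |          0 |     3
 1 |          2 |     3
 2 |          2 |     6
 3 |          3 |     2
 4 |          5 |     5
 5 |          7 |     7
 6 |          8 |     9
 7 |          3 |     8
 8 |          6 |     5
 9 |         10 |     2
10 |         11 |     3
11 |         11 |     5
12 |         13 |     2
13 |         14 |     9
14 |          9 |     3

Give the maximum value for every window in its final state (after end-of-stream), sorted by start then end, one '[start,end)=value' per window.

[0,2)=3 [2,5)=8 [5,13)=9 [13,16)=9

i=0 t=0 v=3: → [0,2); WM=−∞
i=1 t=2 v=3: → [2,4); WM=-1
i=2 t=2 v=6: → [2,4); WM=-1
i=3 t=3 v=2: → [2,5); WM=0
i=4 t=5 v=5: → [5,7); WM=0
i=5 t=7 v=7: → [7,9); WM=4
i=6 t=8 v=9: → [7,10); WM=4
i=7 t=3 v=8: → [2,5); WM=5
i=8 t=6 v=5: → [5,10); WM=5
i=9 t=10 v=2: → [10,12); WM=7
i=10 t=11 v=3: → [10,13); WM=7
i=11 t=11 v=5: → [10,13); WM=8
i=12 t=13 v=2: → [13,15); WM=8
i=13 t=14 v=9: → [13,16); WM=11
i=14 t=9 v=3: → [5,13); WM=11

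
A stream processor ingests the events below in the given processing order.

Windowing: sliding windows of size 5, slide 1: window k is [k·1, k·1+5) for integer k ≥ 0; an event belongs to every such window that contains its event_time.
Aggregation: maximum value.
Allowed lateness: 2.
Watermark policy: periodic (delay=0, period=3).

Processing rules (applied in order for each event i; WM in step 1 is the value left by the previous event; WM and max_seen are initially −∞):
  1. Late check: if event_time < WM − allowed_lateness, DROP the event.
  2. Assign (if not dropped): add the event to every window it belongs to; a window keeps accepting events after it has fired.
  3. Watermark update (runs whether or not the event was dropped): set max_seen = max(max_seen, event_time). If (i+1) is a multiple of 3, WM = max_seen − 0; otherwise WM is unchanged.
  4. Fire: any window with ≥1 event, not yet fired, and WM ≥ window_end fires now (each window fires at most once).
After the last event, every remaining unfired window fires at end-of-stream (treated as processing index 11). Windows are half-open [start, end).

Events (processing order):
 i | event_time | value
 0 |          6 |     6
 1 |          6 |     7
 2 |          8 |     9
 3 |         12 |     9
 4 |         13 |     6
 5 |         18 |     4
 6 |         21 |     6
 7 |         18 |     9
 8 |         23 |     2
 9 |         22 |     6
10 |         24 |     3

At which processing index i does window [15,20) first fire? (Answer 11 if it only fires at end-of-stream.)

i=0 t=6 v=6: → [6,11),[5,10),[4,9),[3,8),[2,7); WM=−∞
i=1 t=6 v=7: → [6,11),[5,10),[4,9),[3,8),[2,7); WM=−∞
i=2 t=8 v=9: → [8,13),[7,12),[6,11),[5,10),[4,9); WM=8; [2,7) fires=7 [3,8) fires=7
i=3 t=12 v=9: → [12,17),[11,16),[10,15),[9,14),[8,13); WM=8
i=4 t=13 v=6: → [13,18),[12,17),[11,16),[10,15),[9,14); WM=8
i=5 t=18 v=4: → [18,23),[17,22),[16,21),[15,20),[14,19); WM=18; [4,9) fires=9 [5,10) fires=9 [6,11) fires=9 [7,12) fires=9 [8,13) fires=9 [9,14) fires=9 [10,15) fires=9 [11,16) fires=9 [12,17) fires=9 [13,18) fires=6
i=6 t=21 v=6: → [21,26),[20,25),[19,24),[18,23),[17,22); WM=18
i=7 t=18 v=9: → [18,23),[17,22),[16,21),[15,20),[14,19); WM=18
i=8 t=23 v=2: → [23,28),[22,27),[21,26),[20,25),[19,24); WM=23; [14,19) fires=9 [15,20) fires=9 [16,21) fires=9 [17,22) fires=9 [18,23) fires=9
i=9 t=22 v=6: → [22,27),[21,26),[20,25),[19,24),[18,23); WM=23
i=10 t=24 v=3: → [24,29),[23,28),[22,27),[21,26),[20,25); WM=23

8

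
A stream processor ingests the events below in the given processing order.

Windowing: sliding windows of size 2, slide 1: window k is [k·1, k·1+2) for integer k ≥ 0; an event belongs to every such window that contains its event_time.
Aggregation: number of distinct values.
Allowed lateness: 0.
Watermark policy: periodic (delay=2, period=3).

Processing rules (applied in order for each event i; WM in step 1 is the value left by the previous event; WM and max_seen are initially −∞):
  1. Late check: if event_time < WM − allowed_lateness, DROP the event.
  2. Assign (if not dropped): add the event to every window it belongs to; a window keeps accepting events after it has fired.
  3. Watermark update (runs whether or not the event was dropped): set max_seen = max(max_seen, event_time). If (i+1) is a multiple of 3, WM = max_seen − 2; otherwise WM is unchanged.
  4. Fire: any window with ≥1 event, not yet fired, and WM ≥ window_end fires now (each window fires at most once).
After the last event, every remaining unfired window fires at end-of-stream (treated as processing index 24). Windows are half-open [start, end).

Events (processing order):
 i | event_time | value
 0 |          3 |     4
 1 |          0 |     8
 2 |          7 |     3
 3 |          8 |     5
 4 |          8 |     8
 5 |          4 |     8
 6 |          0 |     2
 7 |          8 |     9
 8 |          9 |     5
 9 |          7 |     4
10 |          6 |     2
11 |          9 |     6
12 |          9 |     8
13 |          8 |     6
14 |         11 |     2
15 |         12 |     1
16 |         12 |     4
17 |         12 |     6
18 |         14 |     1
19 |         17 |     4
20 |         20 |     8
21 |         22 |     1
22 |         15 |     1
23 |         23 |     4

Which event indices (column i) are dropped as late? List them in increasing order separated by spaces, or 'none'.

i=0 t=3 v=4: → [3,5),[2,4); WM=−∞
i=1 t=0 v=8: → [0,2); WM=−∞
i=2 t=7 v=3: → [7,9),[6,8); WM=5; [0,2) fires=1 [2,4) fires=1 [3,5) fires=1
i=3 t=8 v=5: → [8,10),[7,9); WM=5
i=4 t=8 v=8: → [8,10),[7,9); WM=5
i=5 t=4 v=8: DROP (t<5-0); WM=6
i=6 t=0 v=2: DROP (t<6-0); WM=6
i=7 t=8 v=9: → [8,10),[7,9); WM=6
i=8 t=9 v=5: → [9,11),[8,10); WM=7
i=9 t=7 v=4: → [7,9),[6,8); WM=7
i=10 t=6 v=2: DROP (t<7-0); WM=7
i=11 t=9 v=6: → [9,11),[8,10); WM=7
i=12 t=9 v=8: → [9,11),[8,10); WM=7
i=13 t=8 v=6: → [8,10),[7,9); WM=7
i=14 t=11 v=2: → [11,13),[10,12); WM=9; [6,8) fires=2 [7,9) fires=6
i=15 t=12 v=1: → [12,14),[11,13); WM=9
i=16 t=12 v=4: → [12,14),[11,13); WM=9
i=17 t=12 v=6: → [12,14),[11,13); WM=10; [8,10) fires=4
i=18 t=14 v=1: → [14,16),[13,15); WM=10
i=19 t=17 v=4: → [17,19),[16,18); WM=10
i=20 t=20 v=8: → [20,22),[19,21); WM=18; [9,11) fires=3 [10,12) fires=1 [11,13) fires=4 [12,14) fires=3 [13,15) fires=1 [14,16) fires=1 [16,18) fires=1
i=21 t=22 v=1: → [22,24),[21,23); WM=18
i=22 t=15 v=1: DROP (t<18-0); WM=18
i=23 t=23 v=4: → [23,25),[22,24); WM=21; [17,19) fires=1 [19,21) fires=1

5 6 10 22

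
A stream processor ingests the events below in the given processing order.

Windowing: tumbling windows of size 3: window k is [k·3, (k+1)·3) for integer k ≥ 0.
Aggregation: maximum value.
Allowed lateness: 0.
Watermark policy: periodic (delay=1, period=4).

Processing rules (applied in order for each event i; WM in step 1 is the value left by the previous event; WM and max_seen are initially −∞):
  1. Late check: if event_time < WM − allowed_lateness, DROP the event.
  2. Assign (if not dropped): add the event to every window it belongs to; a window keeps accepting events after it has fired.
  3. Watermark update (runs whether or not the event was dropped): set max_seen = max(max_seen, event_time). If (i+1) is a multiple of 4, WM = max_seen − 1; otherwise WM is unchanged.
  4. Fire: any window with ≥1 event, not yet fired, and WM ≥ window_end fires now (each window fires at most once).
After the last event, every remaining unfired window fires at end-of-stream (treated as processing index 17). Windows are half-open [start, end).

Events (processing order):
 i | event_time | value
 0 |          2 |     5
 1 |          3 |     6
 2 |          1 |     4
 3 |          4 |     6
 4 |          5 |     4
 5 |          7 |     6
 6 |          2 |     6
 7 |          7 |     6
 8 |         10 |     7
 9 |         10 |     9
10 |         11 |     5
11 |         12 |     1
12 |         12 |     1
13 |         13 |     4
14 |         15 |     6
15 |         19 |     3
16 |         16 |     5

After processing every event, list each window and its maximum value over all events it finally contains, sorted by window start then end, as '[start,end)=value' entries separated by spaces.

[0,3)=5 [3,6)=6 [6,9)=6 [9,12)=9 [12,15)=4 [15,18)=6 [18,21)=3

i=0 t=2 v=5: → [0,3); WM=−∞
i=1 t=3 v=6: → [3,6); WM=−∞
i=2 t=1 v=4: → [0,3); WM=−∞
i=3 t=4 v=6: → [3,6); WM=3; [0,3) fires=5
i=4 t=5 v=4: → [3,6); WM=3
i=5 t=7 v=6: → [6,9); WM=3
i=6 t=2 v=6: DROP (t<3-0); WM=3
i=7 t=7 v=6: → [6,9); WM=6; [3,6) fires=6
i=8 t=10 v=7: → [9,12); WM=6
i=9 t=10 v=9: → [9,12); WM=6
i=10 t=11 v=5: → [9,12); WM=6
i=11 t=12 v=1: → [12,15); WM=11; [6,9) fires=6
i=12 t=12 v=1: → [12,15); WM=11
i=13 t=13 v=4: → [12,15); WM=11
i=14 t=15 v=6: → [15,18); WM=11
i=15 t=19 v=3: → [18,21); WM=18; [9,12) fires=9 [12,15) fires=4 [15,18) fires=6
i=16 t=16 v=5: DROP (t<18-0); WM=18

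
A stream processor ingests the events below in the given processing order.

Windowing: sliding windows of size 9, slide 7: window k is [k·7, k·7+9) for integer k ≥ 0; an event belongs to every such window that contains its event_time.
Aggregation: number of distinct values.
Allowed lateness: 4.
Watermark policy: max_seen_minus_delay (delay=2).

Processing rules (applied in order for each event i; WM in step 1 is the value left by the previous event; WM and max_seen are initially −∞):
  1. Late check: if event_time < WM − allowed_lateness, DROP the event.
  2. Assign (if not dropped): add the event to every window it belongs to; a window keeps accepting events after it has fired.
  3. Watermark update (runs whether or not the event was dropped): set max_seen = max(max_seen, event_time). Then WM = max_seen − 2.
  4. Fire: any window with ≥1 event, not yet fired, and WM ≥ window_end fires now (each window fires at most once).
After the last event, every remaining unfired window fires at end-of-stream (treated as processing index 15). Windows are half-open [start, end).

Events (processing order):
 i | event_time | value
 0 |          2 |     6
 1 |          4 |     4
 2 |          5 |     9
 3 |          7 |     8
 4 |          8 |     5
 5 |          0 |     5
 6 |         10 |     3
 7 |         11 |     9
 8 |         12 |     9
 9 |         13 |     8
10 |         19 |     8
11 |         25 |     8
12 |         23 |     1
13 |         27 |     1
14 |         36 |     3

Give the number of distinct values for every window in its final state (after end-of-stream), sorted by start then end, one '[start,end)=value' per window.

[0,9)=5 [7,16)=4 [14,23)=1 [21,30)=2 [28,37)=1 [35,44)=1

i=0 t=2 v=6: → [0,9); WM=0
i=1 t=4 v=4: → [0,9); WM=2
i=2 t=5 v=9: → [0,9); WM=3
i=3 t=7 v=8: → [7,16),[0,9); WM=5
i=4 t=8 v=5: → [7,16),[0,9); WM=6
i=5 t=0 v=5: DROP (t<6-4); WM=6
i=6 t=10 v=3: → [7,16); WM=8
i=7 t=11 v=9: → [7,16); WM=9; [0,9) fires=5
i=8 t=12 v=9: → [7,16); WM=10
i=9 t=13 v=8: → [7,16); WM=11
i=10 t=19 v=8: → [14,23); WM=17; [7,16) fires=4
i=11 t=25 v=8: → [21,30); WM=23; [14,23) fires=1
i=12 t=23 v=1: → [21,30); WM=23
i=13 t=27 v=1: → [21,30); WM=25
i=14 t=36 v=3: → [35,44),[28,37); WM=34; [21,30) fires=2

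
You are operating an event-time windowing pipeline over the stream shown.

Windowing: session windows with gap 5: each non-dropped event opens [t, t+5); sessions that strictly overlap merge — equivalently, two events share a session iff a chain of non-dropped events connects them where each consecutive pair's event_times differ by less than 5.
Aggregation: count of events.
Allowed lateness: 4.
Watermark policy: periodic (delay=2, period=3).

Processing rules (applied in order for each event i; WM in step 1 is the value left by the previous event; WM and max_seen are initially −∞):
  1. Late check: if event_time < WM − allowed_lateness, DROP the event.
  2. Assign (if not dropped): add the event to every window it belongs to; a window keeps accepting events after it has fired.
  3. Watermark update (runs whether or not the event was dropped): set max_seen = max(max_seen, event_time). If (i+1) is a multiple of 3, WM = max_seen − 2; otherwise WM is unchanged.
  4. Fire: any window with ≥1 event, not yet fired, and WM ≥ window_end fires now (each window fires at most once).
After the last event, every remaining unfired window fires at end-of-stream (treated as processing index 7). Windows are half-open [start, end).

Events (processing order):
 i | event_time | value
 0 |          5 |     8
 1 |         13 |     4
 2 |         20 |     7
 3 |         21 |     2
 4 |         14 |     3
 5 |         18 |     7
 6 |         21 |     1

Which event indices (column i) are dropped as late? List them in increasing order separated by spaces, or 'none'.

i=0 t=5 v=8: → [5,10); WM=−∞
i=1 t=13 v=4: → [13,18); WM=−∞
i=2 t=20 v=7: → [20,25); WM=18
i=3 t=21 v=2: → [20,26); WM=18
i=4 t=14 v=3: → [13,19); WM=18
i=5 t=18 v=7: → [13,26); WM=19
i=6 t=21 v=1: → [13,26); WM=19

none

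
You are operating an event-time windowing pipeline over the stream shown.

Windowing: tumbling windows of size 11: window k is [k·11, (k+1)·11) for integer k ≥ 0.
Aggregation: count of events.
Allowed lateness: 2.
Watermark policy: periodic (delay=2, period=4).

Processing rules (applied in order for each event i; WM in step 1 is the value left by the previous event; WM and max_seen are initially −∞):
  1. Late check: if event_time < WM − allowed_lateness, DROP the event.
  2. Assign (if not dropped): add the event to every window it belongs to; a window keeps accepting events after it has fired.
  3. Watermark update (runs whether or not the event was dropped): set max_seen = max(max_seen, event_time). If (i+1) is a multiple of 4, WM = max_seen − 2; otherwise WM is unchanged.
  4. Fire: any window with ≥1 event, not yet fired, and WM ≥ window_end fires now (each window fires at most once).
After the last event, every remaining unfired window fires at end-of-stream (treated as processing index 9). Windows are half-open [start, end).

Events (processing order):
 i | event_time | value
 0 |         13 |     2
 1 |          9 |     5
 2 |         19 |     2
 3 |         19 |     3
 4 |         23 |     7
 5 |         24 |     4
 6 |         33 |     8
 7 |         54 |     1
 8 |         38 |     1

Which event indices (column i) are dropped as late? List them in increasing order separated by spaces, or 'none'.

8

i=0 t=13 v=2: → [11,22); WM=−∞
i=1 t=9 v=5: → [0,11); WM=−∞
i=2 t=19 v=2: → [11,22); WM=−∞
i=3 t=19 v=3: → [11,22); WM=17; [0,11) fires=1
i=4 t=23 v=7: → [22,33); WM=17
i=5 t=24 v=4: → [22,33); WM=17
i=6 t=33 v=8: → [33,44); WM=17
i=7 t=54 v=1: → [44,55); WM=52; [11,22) fires=3 [22,33) fires=2 [33,44) fires=1
i=8 t=38 v=1: DROP (t<52-2); WM=52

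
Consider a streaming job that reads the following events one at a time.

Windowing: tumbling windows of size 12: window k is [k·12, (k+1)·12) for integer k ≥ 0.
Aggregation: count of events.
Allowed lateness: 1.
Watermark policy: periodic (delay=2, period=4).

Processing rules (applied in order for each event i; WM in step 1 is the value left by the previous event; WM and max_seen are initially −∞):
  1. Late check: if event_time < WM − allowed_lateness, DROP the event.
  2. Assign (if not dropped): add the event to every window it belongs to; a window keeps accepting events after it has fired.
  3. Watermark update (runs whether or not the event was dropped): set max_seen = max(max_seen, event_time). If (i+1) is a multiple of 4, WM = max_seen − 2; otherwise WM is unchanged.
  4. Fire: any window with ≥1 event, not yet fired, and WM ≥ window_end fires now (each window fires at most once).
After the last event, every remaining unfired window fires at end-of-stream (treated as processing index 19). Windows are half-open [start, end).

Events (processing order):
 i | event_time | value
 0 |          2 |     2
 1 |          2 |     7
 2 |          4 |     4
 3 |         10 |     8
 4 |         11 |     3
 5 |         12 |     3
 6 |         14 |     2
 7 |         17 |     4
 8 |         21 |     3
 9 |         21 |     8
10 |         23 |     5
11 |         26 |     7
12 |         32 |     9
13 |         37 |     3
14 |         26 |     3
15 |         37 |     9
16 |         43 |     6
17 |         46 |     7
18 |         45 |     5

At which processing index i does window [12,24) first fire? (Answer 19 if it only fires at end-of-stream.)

i=0 t=2 v=2: → [0,12); WM=−∞
i=1 t=2 v=7: → [0,12); WM=−∞
i=2 t=4 v=4: → [0,12); WM=−∞
i=3 t=10 v=8: → [0,12); WM=8
i=4 t=11 v=3: → [0,12); WM=8
i=5 t=12 v=3: → [12,24); WM=8
i=6 t=14 v=2: → [12,24); WM=8
i=7 t=17 v=4: → [12,24); WM=15; [0,12) fires=5
i=8 t=21 v=3: → [12,24); WM=15
i=9 t=21 v=8: → [12,24); WM=15
i=10 t=23 v=5: → [12,24); WM=15
i=11 t=26 v=7: → [24,36); WM=24; [12,24) fires=6
i=12 t=32 v=9: → [24,36); WM=24
i=13 t=37 v=3: → [36,48); WM=24
i=14 t=26 v=3: → [24,36); WM=24
i=15 t=37 v=9: → [36,48); WM=35
i=16 t=43 v=6: → [36,48); WM=35
i=17 t=46 v=7: → [36,48); WM=35
i=18 t=45 v=5: → [36,48); WM=35

11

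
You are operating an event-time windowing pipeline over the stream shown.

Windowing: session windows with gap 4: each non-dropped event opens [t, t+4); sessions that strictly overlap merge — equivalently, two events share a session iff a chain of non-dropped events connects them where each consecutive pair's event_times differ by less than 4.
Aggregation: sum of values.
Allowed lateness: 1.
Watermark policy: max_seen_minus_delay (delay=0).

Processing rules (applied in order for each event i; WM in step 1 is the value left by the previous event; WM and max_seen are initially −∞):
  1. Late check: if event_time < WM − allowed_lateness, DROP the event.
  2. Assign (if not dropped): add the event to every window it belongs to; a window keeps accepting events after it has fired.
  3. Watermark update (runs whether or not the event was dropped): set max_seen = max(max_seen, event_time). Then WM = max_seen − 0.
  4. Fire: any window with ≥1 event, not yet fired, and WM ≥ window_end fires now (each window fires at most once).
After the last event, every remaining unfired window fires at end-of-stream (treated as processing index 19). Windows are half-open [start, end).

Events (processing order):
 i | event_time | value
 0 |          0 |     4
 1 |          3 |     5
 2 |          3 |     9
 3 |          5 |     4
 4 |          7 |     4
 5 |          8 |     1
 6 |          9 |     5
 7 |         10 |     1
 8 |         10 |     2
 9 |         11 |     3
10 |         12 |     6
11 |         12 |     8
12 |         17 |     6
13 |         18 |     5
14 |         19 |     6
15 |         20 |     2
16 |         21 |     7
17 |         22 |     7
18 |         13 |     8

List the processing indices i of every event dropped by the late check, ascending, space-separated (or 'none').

i=0 t=0 v=4: → [0,4); WM=0
i=1 t=3 v=5: → [0,7); WM=3
i=2 t=3 v=9: → [0,7); WM=3
i=3 t=5 v=4: → [0,9); WM=5
i=4 t=7 v=4: → [0,11); WM=7
i=5 t=8 v=1: → [0,12); WM=8
i=6 t=9 v=5: → [0,13); WM=9
i=7 t=10 v=1: → [0,14); WM=10
i=8 t=10 v=2: → [0,14); WM=10
i=9 t=11 v=3: → [0,15); WM=11
i=10 t=12 v=6: → [0,16); WM=12
i=11 t=12 v=8: → [0,16); WM=12
i=12 t=17 v=6: → [17,21); WM=17
i=13 t=18 v=5: → [17,22); WM=18
i=14 t=19 v=6: → [17,23); WM=19
i=15 t=20 v=2: → [17,24); WM=20
i=16 t=21 v=7: → [17,25); WM=21
i=17 t=22 v=7: → [17,26); WM=22
i=18 t=13 v=8: DROP (t<22-1); WM=22

18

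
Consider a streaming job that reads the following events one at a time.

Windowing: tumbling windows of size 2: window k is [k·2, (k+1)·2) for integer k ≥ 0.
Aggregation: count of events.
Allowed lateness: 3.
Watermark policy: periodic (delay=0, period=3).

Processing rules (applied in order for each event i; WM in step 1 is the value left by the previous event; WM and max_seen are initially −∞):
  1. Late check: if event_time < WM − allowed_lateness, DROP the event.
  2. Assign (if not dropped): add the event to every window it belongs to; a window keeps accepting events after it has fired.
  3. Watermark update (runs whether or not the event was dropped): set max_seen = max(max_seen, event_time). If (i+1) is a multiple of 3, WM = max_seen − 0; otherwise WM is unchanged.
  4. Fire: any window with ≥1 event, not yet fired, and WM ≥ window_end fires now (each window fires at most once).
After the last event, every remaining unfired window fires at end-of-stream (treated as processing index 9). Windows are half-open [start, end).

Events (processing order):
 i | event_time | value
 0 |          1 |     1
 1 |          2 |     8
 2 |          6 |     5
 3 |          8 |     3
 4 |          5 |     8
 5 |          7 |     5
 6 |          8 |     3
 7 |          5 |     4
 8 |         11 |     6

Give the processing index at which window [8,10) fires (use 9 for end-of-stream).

8

i=0 t=1 v=1: → [0,2); WM=−∞
i=1 t=2 v=8: → [2,4); WM=−∞
i=2 t=6 v=5: → [6,8); WM=6; [0,2) fires=1 [2,4) fires=1
i=3 t=8 v=3: → [8,10); WM=6
i=4 t=5 v=8: → [4,6); WM=6; [4,6) fires=1
i=5 t=7 v=5: → [6,8); WM=8; [6,8) fires=2
i=6 t=8 v=3: → [8,10); WM=8
i=7 t=5 v=4: → [4,6); WM=8
i=8 t=11 v=6: → [10,12); WM=11; [8,10) fires=2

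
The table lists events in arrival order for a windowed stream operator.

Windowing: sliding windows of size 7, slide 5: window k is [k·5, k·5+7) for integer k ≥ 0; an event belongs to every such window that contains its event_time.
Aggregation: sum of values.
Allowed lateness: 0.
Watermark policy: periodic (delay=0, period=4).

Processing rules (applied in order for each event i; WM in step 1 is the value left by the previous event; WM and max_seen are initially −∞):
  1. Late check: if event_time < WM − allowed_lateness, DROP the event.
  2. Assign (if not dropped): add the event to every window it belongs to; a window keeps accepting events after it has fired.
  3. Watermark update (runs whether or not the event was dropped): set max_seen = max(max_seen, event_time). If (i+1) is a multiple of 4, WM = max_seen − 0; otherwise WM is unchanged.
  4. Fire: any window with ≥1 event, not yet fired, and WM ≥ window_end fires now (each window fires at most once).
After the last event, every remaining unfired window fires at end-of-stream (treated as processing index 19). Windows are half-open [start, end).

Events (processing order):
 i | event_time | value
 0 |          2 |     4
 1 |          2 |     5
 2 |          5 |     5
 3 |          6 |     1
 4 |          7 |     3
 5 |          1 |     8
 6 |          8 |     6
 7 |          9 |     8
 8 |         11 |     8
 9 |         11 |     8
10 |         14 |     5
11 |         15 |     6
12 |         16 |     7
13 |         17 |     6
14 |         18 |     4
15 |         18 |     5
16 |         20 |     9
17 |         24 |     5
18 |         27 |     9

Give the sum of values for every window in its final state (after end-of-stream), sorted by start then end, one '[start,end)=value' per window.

[0,7)=15 [5,12)=39 [10,17)=34 [15,22)=37 [20,27)=14 [25,32)=9

i=0 t=2 v=4: → [0,7); WM=−∞
i=1 t=2 v=5: → [0,7); WM=−∞
i=2 t=5 v=5: → [5,12),[0,7); WM=−∞
i=3 t=6 v=1: → [5,12),[0,7); WM=6
i=4 t=7 v=3: → [5,12); WM=6
i=5 t=1 v=8: DROP (t<6-0); WM=6
i=6 t=8 v=6: → [5,12); WM=6
i=7 t=9 v=8: → [5,12); WM=9; [0,7) fires=15
i=8 t=11 v=8: → [10,17),[5,12); WM=9
i=9 t=11 v=8: → [10,17),[5,12); WM=9
i=10 t=14 v=5: → [10,17); WM=9
i=11 t=15 v=6: → [15,22),[10,17); WM=15; [5,12) fires=39
i=12 t=16 v=7: → [15,22),[10,17); WM=15
i=13 t=17 v=6: → [15,22); WM=15
i=14 t=18 v=4: → [15,22); WM=15
i=15 t=18 v=5: → [15,22); WM=18; [10,17) fires=34
i=16 t=20 v=9: → [20,27),[15,22); WM=18
i=17 t=24 v=5: → [20,27); WM=18
i=18 t=27 v=9: → [25,32); WM=18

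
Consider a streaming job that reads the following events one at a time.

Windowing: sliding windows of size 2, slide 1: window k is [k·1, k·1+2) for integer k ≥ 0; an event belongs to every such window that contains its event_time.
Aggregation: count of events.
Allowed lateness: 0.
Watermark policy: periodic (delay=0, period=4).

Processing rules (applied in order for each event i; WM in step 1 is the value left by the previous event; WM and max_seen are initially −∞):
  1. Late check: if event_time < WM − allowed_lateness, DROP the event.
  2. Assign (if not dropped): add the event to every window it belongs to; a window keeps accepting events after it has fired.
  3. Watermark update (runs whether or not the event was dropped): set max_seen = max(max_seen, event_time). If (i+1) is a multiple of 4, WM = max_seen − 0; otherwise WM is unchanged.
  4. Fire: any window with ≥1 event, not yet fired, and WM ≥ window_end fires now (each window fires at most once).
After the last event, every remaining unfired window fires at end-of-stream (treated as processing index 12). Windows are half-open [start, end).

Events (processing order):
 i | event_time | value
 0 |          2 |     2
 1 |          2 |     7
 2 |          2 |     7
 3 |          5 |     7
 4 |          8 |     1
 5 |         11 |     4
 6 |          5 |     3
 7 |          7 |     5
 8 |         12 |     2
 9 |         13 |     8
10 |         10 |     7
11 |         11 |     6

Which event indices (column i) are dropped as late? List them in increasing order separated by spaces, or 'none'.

i=0 t=2 v=2: → [2,4),[1,3); WM=−∞
i=1 t=2 v=7: → [2,4),[1,3); WM=−∞
i=2 t=2 v=7: → [2,4),[1,3); WM=−∞
i=3 t=5 v=7: → [5,7),[4,6); WM=5; [1,3) fires=3 [2,4) fires=3
i=4 t=8 v=1: → [8,10),[7,9); WM=5
i=5 t=11 v=4: → [11,13),[10,12); WM=5
i=6 t=5 v=3: → [5,7),[4,6); WM=5
i=7 t=7 v=5: → [7,9),[6,8); WM=11; [4,6) fires=2 [5,7) fires=2 [6,8) fires=1 [7,9) fires=2 [8,10) fires=1
i=8 t=12 v=2: → [12,14),[11,13); WM=11
i=9 t=13 v=8: → [13,15),[12,14); WM=11
i=10 t=10 v=7: DROP (t<11-0); WM=11
i=11 t=11 v=6: → [11,13),[10,12); WM=13; [10,12) fires=2 [11,13) fires=3

10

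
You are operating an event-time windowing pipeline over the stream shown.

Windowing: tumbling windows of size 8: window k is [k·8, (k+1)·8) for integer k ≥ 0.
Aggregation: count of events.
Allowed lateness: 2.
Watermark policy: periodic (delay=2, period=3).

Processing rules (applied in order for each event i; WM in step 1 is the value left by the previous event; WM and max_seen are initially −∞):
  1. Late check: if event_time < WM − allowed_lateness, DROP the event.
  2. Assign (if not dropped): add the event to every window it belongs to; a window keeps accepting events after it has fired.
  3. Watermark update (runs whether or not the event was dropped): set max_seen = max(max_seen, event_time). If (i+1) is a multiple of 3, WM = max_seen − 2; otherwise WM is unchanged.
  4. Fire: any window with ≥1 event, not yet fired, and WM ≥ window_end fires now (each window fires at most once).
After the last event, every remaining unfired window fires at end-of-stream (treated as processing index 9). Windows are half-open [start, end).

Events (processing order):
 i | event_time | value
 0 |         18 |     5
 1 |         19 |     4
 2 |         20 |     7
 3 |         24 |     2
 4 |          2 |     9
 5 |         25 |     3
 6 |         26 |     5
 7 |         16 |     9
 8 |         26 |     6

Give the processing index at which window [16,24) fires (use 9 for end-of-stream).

i=0 t=18 v=5: → [16,24); WM=−∞
i=1 t=19 v=4: → [16,24); WM=−∞
i=2 t=20 v=7: → [16,24); WM=18
i=3 t=24 v=2: → [24,32); WM=18
i=4 t=2 v=9: DROP (t<18-2); WM=18
i=5 t=25 v=3: → [24,32); WM=23
i=6 t=26 v=5: → [24,32); WM=23
i=7 t=16 v=9: DROP (t<23-2); WM=23
i=8 t=26 v=6: → [24,32); WM=24; [16,24) fires=3

8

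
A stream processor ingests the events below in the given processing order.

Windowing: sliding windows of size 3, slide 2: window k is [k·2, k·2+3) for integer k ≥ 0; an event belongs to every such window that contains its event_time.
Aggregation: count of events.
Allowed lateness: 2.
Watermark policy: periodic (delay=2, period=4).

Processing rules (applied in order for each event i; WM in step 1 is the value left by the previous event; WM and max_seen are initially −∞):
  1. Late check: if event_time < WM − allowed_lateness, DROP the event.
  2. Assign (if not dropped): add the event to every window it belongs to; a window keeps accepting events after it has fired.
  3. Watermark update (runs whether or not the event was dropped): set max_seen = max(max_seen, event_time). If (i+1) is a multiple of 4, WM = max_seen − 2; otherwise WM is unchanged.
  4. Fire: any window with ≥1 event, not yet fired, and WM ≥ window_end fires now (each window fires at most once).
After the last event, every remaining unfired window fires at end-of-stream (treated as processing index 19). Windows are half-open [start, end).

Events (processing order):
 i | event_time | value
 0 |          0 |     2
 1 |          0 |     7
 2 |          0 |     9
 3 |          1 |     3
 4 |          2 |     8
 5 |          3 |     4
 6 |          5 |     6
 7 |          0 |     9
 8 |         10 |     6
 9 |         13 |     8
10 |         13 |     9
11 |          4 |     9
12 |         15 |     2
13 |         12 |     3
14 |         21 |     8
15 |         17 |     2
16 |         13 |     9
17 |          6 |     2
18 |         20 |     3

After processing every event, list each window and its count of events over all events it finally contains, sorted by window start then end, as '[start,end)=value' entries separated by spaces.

[0,3)=6 [2,5)=3 [4,7)=2 [8,11)=1 [10,13)=2 [12,15)=3 [14,17)=1 [16,19)=1 [18,21)=1 [20,23)=2

i=0 t=0 v=2: → [0,3); WM=−∞
i=1 t=0 v=7: → [0,3); WM=−∞
i=2 t=0 v=9: → [0,3); WM=−∞
i=3 t=1 v=3: → [0,3); WM=-1
i=4 t=2 v=8: → [2,5),[0,3); WM=-1
i=5 t=3 v=4: → [2,5); WM=-1
i=6 t=5 v=6: → [4,7); WM=-1
i=7 t=0 v=9: → [0,3); WM=3; [0,3) fires=6
i=8 t=10 v=6: → [10,13),[8,11); WM=3
i=9 t=13 v=8: → [12,15); WM=3
i=10 t=13 v=9: → [12,15); WM=3
i=11 t=4 v=9: → [4,7),[2,5); WM=11; [2,5) fires=3 [4,7) fires=2 [8,11) fires=1
i=12 t=15 v=2: → [14,17); WM=11
i=13 t=12 v=3: → [12,15),[10,13); WM=11
i=14 t=21 v=8: → [20,23); WM=11
i=15 t=17 v=2: → [16,19); WM=19; [10,13) fires=2 [12,15) fires=3 [14,17) fires=1 [16,19) fires=1
i=16 t=13 v=9: DROP (t<19-2); WM=19
i=17 t=6 v=2: DROP (t<19-2); WM=19
i=18 t=20 v=3: → [20,23),[18,21); WM=19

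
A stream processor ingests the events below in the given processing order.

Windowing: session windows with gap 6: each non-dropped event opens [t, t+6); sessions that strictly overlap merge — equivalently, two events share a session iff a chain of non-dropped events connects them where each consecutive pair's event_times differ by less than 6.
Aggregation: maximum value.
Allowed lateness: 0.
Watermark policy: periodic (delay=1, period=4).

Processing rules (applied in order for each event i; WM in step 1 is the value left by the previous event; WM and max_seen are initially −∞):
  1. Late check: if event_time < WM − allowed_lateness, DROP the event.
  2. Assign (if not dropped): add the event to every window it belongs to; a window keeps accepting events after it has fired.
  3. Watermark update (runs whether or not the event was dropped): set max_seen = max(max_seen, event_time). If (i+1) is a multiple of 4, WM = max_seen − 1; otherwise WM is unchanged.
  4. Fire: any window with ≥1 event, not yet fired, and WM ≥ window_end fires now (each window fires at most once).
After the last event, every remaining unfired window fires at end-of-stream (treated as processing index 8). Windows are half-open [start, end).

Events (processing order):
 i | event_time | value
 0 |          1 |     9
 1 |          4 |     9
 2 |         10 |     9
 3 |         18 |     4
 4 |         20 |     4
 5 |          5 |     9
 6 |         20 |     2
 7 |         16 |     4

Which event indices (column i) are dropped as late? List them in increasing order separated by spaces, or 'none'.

5 7

i=0 t=1 v=9: → [1,7); WM=−∞
i=1 t=4 v=9: → [1,10); WM=−∞
i=2 t=10 v=9: → [10,16); WM=−∞
i=3 t=18 v=4: → [18,24); WM=17
i=4 t=20 v=4: → [18,26); WM=17
i=5 t=5 v=9: DROP (t<17-0); WM=17
i=6 t=20 v=2: → [18,26); WM=17
i=7 t=16 v=4: DROP (t<17-0); WM=19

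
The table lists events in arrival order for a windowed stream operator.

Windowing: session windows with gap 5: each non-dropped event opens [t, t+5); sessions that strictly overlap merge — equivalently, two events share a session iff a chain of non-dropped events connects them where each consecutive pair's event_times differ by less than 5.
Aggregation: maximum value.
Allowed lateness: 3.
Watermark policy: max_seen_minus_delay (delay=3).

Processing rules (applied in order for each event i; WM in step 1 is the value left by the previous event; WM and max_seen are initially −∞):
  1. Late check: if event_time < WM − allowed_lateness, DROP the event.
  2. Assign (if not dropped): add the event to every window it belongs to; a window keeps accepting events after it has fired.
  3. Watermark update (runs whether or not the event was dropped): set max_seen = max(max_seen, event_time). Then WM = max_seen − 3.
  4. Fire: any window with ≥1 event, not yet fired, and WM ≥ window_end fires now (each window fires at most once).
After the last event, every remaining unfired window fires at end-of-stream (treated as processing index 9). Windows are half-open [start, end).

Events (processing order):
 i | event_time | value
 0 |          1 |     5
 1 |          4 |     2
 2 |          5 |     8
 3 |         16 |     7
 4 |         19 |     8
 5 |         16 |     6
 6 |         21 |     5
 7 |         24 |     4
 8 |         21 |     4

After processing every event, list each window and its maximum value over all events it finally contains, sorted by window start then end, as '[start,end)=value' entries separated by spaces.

i=0 t=1 v=5: → [1,6); WM=-2
i=1 t=4 v=2: → [1,9); WM=1
i=2 t=5 v=8: → [1,10); WM=2
i=3 t=16 v=7: → [16,21); WM=13
i=4 t=19 v=8: → [16,24); WM=16
i=5 t=16 v=6: → [16,24); WM=16
i=6 t=21 v=5: → [16,26); WM=18
i=7 t=24 v=4: → [16,29); WM=21
i=8 t=21 v=4: → [16,29); WM=21

[1,10)=8 [16,29)=8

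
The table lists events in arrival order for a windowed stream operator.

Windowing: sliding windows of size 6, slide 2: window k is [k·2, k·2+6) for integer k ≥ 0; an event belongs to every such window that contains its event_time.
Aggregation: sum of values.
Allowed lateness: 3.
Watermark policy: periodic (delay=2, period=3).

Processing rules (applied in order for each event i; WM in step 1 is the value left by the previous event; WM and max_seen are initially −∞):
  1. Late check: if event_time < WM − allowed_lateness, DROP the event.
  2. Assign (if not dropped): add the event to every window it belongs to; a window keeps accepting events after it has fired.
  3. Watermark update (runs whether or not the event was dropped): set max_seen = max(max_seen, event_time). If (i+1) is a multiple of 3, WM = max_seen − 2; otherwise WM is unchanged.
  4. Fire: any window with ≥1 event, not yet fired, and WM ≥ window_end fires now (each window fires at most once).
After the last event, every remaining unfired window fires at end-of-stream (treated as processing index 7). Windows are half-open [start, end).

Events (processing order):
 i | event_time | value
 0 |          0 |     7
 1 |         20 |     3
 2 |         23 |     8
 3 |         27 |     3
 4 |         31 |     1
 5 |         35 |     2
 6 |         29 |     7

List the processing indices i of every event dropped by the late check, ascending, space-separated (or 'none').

6

i=0 t=0 v=7: → [0,6); WM=−∞
i=1 t=20 v=3: → [20,26),[18,24),[16,22); WM=−∞
i=2 t=23 v=8: → [22,28),[20,26),[18,24); WM=21; [0,6) fires=7
i=3 t=27 v=3: → [26,32),[24,30),[22,28); WM=21
i=4 t=31 v=1: → [30,36),[28,34),[26,32); WM=21
i=5 t=35 v=2: → [34,40),[32,38),[30,36); WM=33; [16,22) fires=3 [18,24) fires=11 [20,26) fires=11 [22,28) fires=11 [24,30) fires=3 [26,32) fires=4
i=6 t=29 v=7: DROP (t<33-3); WM=33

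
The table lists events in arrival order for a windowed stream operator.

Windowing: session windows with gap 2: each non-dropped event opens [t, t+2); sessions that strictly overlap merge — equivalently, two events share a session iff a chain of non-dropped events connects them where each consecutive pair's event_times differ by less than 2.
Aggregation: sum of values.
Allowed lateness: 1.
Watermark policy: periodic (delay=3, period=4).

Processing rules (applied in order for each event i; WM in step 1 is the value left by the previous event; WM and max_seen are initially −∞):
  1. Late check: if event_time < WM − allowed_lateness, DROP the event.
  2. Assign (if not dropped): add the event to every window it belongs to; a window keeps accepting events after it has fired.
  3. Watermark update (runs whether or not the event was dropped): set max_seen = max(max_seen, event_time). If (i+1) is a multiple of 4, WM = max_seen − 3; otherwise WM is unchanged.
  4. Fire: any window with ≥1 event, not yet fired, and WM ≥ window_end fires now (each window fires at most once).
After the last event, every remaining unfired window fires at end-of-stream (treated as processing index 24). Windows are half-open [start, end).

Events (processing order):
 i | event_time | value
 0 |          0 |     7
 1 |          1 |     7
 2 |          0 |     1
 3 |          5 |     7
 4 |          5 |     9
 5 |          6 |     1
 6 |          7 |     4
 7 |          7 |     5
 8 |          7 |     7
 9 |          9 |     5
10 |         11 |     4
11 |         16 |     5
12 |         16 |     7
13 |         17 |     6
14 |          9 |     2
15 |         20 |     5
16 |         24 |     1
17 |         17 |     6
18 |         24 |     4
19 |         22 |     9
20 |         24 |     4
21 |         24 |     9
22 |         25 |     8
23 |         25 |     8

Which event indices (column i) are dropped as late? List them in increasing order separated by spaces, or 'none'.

14

i=0 t=0 v=7: → [0,2); WM=−∞
i=1 t=1 v=7: → [0,3); WM=−∞
i=2 t=0 v=1: → [0,3); WM=−∞
i=3 t=5 v=7: → [5,7); WM=2
i=4 t=5 v=9: → [5,7); WM=2
i=5 t=6 v=1: → [5,8); WM=2
i=6 t=7 v=4: → [5,9); WM=2
i=7 t=7 v=5: → [5,9); WM=4
i=8 t=7 v=7: → [5,9); WM=4
i=9 t=9 v=5: → [9,11); WM=4
i=10 t=11 v=4: → [11,13); WM=4
i=11 t=16 v=5: → [16,18); WM=13
i=12 t=16 v=7: → [16,18); WM=13
i=13 t=17 v=6: → [16,19); WM=13
i=14 t=9 v=2: DROP (t<13-1); WM=13
i=15 t=20 v=5: → [20,22); WM=17
i=16 t=24 v=1: → [24,26); WM=17
i=17 t=17 v=6: → [16,19); WM=17
i=18 t=24 v=4: → [24,26); WM=17
i=19 t=22 v=9: → [22,24); WM=21
i=20 t=24 v=4: → [24,26); WM=21
i=21 t=24 v=9: → [24,26); WM=21
i=22 t=25 v=8: → [24,27); WM=21
i=23 t=25 v=8: → [24,27); WM=22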